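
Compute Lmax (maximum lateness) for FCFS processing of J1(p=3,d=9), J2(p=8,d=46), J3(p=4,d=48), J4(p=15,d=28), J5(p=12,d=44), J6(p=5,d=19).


Lateness per job (L = C - d):
  J1: C=3, d=9, L=-6
  J2: C=11, d=46, L=-35
  J3: C=15, d=48, L=-33
  J4: C=30, d=28, L=2
  J5: C=42, d=44, L=-2
  J6: C=47, d=19, L=28
Lmax = max(-6, -35, -33, 2, -2, 28)
= 28


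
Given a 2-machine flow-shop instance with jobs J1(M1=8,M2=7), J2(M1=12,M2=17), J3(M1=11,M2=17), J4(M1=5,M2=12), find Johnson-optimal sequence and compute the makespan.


Johnson's rule:
Group 1 (M1≤M2, sort by M1): ['J4', 'J3', 'J2']
Group 2 (M1>M2, sort desc M2): ['J1']
Sequence: J4 → J3 → J2 → J1
Makespan calculation:
  J4: M1 done=5, M2 done=17
  J3: M1 done=16, M2 done=34
  J2: M1 done=28, M2 done=51
  J1: M1 done=36, M2 done=58
= Sequence: J4 → J3 → J2 → J1, Makespan: 58


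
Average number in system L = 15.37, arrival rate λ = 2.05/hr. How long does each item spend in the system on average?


Little's law: L = λW → W = L / λ
= 15.37 / 2.05
= 7.50 hours


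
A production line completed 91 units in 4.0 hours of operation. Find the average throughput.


Throughput = units / time
= 91 / 4.0
= 22.8 units/hour


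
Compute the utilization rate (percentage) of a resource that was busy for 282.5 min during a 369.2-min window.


Utilization = busy / total × 100
= 282.5 / 369.2 × 100
= 76.5%


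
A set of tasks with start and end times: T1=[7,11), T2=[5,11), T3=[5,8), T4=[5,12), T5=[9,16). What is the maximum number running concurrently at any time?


Check each time point for overlaps:
  t=7: 4 tasks active (T1, T2, T3, T4)
Max concurrent = 4


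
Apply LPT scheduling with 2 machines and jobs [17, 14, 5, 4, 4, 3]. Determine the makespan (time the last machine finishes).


Jobs (LPT sorted): [17, 14, 5, 4, 4, 3]
Machines: 2
  J=17 → Machine 1 (load: 0+17=17)
  J=14 → Machine 2 (load: 0+14=14)
  J=5 → Machine 2 (load: 14+5=19)
  J=4 → Machine 1 (load: 17+4=21)
  J=4 → Machine 2 (load: 19+4=23)
  J=3 → Machine 1 (load: 21+3=24)
Machine loads: [24, 23]
Makespan = max = 24 time units


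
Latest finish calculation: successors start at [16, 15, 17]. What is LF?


LF = min of all successor start times
Successors start at: [16, 15, 17]
LF = min(16, 15, 17)
= 15


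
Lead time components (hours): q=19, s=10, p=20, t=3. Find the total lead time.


Lead time = queue + setup + processing + transit
= 19 + 10 + 20 + 3
= 52 hours


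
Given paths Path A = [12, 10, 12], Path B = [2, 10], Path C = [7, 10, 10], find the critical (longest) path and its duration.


Path A: 12 + 10 + 12 = 34
Path B: 2 + 10 = 12
Path C: 7 + 10 + 10 = 27
Critical path = longest = max(34, 12, 27)
= 34 (Path A)


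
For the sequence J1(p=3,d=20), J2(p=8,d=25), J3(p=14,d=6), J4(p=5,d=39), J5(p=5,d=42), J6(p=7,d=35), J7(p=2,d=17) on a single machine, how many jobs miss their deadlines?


Completion vs due date:
  J1: C=3, d=20 → on time
  J2: C=11, d=25 → on time
  J3: C=25, d=6 → TARDY
  J4: C=30, d=39 → on time
  J5: C=35, d=42 → on time
  J6: C=42, d=35 → TARDY
  J7: C=44, d=17 → TARDY
Tardy jobs: J3, J6, J7
Count = 3


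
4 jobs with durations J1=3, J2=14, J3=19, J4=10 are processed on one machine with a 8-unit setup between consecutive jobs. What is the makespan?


Makespan = Σ processing + (n-1) × setup
= (3 + 14 + 19 + 10) + (4-1)×8
= 46 + 24
= 70 time units


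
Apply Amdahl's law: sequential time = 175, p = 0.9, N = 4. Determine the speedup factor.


Amdahl's law: T_p = T × ((1-p) + p/N)
= 175 × ((1-0.9) + 0.9/4)
= 175 × (0.10 + 0.2250)
= 175 × 0.3250
= 56.87
Speedup = 175/56.87
= 3.08×


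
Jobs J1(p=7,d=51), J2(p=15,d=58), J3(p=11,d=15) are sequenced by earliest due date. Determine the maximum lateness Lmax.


EDD order: J3 → J1 → J2
Completion and lateness:
  J3: C=11, d=15, L=11-15=-4
  J1: C=18, d=51, L=18-51=-33
  J2: C=33, d=58, L=33-58=-25
Lmax = max(-4, -33, -25)
= -4


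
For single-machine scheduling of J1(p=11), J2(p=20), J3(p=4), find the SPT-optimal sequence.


SPT: sort by shortest processing time
  J3: p=4
  J1: p=11
  J2: p=20
Order: J3 → J1 → J2


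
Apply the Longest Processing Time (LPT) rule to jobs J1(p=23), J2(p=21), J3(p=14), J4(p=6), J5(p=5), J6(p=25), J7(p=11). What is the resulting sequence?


LPT: sort by longest processing time first
  J6: p=25
  J1: p=23
  J2: p=21
  J3: p=14
  J7: p=11
  J4: p=6
  J5: p=5
Order: J6 → J1 → J2 → J3 → J7 → J4 → J5


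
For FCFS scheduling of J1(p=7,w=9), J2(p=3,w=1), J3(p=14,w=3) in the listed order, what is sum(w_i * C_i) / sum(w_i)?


Completion times:
  J1: C=7, w×C=9×7=63
  J2: C=10, w×C=1×10=10
  J3: C=24, w×C=3×24=72
Sum w×C = 145
Sum w = 13
Weighted avg = 145/13
= 11.15


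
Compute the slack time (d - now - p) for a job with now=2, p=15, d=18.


Slack = due - current_time - processing
= 18 - 2 - 15
= 1


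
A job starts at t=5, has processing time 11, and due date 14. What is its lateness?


Completion = 5 + 11 = 16
Lateness = C - d = 16 - 14
= 2


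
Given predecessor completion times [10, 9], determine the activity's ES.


ES = max of all predecessor completion times
Predecessors: [10, 9]
ES = max(10, 9)
= 10


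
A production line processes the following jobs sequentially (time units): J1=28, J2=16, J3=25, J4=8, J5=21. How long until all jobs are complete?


Sequential makespan: sum all processing times
= 28 + 16 + 25 + 8 + 21
= 98 time units


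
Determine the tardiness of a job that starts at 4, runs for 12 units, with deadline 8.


Completion = start + processing = 4 + 12 = 16
Tardiness = max(0, C - d) = max(0, 16 - 8)
= max(0, 8)
= 8


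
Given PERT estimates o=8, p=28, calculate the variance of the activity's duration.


σ² = ((p - o) / 6)² = (p - o)² / 36
= (28 - 8)² / 36
= 20² / 36
= 400 / 36
= 11.1111


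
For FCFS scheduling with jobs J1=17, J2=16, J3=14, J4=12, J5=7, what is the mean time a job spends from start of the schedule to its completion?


Completion times:
  J1: completes at 17
  J2: completes at 33
  J3: completes at 47
  J4: completes at 59
  J5: completes at 66
Sum = 222
Average = 222/5
= 44.40


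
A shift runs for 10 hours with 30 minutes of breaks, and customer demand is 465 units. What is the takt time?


Available = 10×60 - 30 = 570 min
Takt time = 570 / 465
= 1.23 min/unit


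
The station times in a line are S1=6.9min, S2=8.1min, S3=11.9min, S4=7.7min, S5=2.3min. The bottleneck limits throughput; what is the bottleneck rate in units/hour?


Bottleneck = longest station time
Station times: [6.9, 8.1, 11.9, 7.7, 2.3]
Max = 11.9 min
Rate = 60 / 11.9
= 5.04 units/hour (bottleneck: 11.9min)


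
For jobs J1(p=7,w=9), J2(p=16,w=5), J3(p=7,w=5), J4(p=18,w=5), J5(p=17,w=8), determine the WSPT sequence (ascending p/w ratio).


WSPT (Smith's rule): sort by p/w ascending
  J1: p/w = 7/9 = 0.778
  J3: p/w = 7/5 = 1.400
  J5: p/w = 17/8 = 2.125
  J2: p/w = 16/5 = 3.200
  J4: p/w = 18/5 = 3.600
Order: J1 → J3 → J5 → J2 → J4


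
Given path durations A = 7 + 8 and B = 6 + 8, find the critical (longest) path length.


Path A: 7 + 8 = 15
Path B: 6 + 8 = 14
Critical path = longest = max(15, 14)
= 15 (Path A)


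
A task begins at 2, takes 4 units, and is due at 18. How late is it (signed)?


Completion = 2 + 4 = 6
Lateness = C - d = 6 - 18
= -12


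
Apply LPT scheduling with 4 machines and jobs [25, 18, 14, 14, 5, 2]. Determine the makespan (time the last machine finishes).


Jobs (LPT sorted): [25, 18, 14, 14, 5, 2]
Machines: 4
  J=25 → Machine 1 (load: 0+25=25)
  J=18 → Machine 2 (load: 0+18=18)
  J=14 → Machine 3 (load: 0+14=14)
  J=14 → Machine 4 (load: 0+14=14)
  J=5 → Machine 3 (load: 14+5=19)
  J=2 → Machine 4 (load: 14+2=16)
Machine loads: [25, 18, 19, 16]
Makespan = max = 25 time units


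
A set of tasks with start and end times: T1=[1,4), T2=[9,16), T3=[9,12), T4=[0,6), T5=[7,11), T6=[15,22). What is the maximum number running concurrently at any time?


Check each time point for overlaps:
  t=9: 3 tasks active (T2, T3, T5)
Max concurrent = 3


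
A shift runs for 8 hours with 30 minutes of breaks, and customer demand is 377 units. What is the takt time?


Available = 8×60 - 30 = 450 min
Takt time = 450 / 377
= 1.19 min/unit


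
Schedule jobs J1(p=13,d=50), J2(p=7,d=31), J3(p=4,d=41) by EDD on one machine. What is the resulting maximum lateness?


EDD order: J2 → J3 → J1
Completion and lateness:
  J2: C=7, d=31, L=7-31=-24
  J3: C=11, d=41, L=11-41=-30
  J1: C=24, d=50, L=24-50=-26
Lmax = max(-24, -30, -26)
= -24


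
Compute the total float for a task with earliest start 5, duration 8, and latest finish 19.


EF = ES + duration = 5 + 8 = 13
LS = LF - duration = 19 - 8 = 11
Total Float = LF - EF = 19 - 13
(or LS - ES = 11 - 5)
= 6


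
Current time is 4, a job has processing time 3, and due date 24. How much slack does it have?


Slack = due - current_time - processing
= 24 - 4 - 3
= 17


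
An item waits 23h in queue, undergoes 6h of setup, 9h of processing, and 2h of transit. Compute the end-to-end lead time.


Lead time = queue + setup + processing + transit
= 23 + 6 + 9 + 2
= 40 hours


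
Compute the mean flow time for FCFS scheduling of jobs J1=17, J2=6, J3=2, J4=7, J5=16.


Completion times:
  J1: completes at 17
  J2: completes at 23
  J3: completes at 25
  J4: completes at 32
  J5: completes at 48
Sum = 145
Average = 145/5
= 29.00


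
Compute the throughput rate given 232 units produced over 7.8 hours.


Throughput = units / time
= 232 / 7.8
= 29.7 units/hour


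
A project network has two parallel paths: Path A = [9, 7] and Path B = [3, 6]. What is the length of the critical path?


Path A: 9 + 7 = 16
Path B: 3 + 6 = 9
Critical path = longest = max(16, 9)
= 16 (Path A)


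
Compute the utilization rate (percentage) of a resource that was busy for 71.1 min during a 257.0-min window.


Utilization = busy / total × 100
= 71.1 / 257.0 × 100
= 27.7%


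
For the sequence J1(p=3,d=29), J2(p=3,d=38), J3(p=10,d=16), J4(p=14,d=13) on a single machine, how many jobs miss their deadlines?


Completion vs due date:
  J1: C=3, d=29 → on time
  J2: C=6, d=38 → on time
  J3: C=16, d=16 → on time
  J4: C=30, d=13 → TARDY
Tardy jobs: J4
Count = 1


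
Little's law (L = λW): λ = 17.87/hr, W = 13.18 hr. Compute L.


Little's law: L = λ × W
= 17.87 × 13.18
= 235.53


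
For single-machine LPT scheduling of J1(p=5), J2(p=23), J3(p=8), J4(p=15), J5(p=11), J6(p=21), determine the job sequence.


LPT: sort by longest processing time first
  J2: p=23
  J6: p=21
  J4: p=15
  J5: p=11
  J3: p=8
  J1: p=5
Order: J2 → J6 → J4 → J5 → J3 → J1


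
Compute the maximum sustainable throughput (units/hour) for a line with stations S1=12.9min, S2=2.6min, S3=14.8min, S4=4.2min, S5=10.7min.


Bottleneck = longest station time
Station times: [12.9, 2.6, 14.8, 4.2, 10.7]
Max = 14.8 min
Rate = 60 / 14.8
= 4.05 units/hour (bottleneck: 14.8min)


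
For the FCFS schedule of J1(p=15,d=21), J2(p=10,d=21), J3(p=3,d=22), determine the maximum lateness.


Lateness per job (L = C - d):
  J1: C=15, d=21, L=-6
  J2: C=25, d=21, L=4
  J3: C=28, d=22, L=6
Lmax = max(-6, 4, 6)
= 6


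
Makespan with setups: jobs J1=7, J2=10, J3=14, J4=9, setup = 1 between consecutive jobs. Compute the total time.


Makespan = Σ processing + (n-1) × setup
= (7 + 10 + 14 + 9) + (4-1)×1
= 40 + 3
= 43 time units


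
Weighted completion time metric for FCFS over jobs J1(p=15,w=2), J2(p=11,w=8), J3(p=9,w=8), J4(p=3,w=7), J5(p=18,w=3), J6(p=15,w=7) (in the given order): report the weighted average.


Completion times:
  J1: C=15, w×C=2×15=30
  J2: C=26, w×C=8×26=208
  J3: C=35, w×C=8×35=280
  J4: C=38, w×C=7×38=266
  J5: C=56, w×C=3×56=168
  J6: C=71, w×C=7×71=497
Sum w×C = 1449
Sum w = 35
Weighted avg = 1449/35
= 41.40


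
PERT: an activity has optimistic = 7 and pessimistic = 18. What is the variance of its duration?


σ² = ((p - o) / 6)² = (p - o)² / 36
= (18 - 7)² / 36
= 11² / 36
= 121 / 36
= 3.3611


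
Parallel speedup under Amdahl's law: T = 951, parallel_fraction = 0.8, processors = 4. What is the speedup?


Amdahl's law: T_p = T × ((1-p) + p/N)
= 951 × ((1-0.8) + 0.8/4)
= 951 × (0.20 + 0.2000)
= 951 × 0.4000
= 380.40
Speedup = 951/380.40
= 2.50×


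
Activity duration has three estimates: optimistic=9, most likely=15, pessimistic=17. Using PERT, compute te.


te = (o + 4m + p) / 6
= (9 + 4×15 + 17) / 6
= (9 + 60 + 17) / 6
= 86 / 6
= 14.33


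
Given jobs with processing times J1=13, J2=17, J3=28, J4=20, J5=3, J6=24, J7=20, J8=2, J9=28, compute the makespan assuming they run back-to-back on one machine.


Sequential makespan: sum all processing times
= 13 + 17 + 28 + 20 + 3 + 24 + 20 + 2 + 28
= 155 time units


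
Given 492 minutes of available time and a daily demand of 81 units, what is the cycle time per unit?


Cycle time = available time / demand
= 492 / 81
= 6.07 min/unit


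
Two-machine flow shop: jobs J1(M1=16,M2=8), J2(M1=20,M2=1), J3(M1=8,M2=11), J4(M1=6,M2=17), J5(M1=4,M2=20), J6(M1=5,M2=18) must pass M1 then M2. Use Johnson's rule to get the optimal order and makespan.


Johnson's rule:
Group 1 (M1≤M2, sort by M1): ['J5', 'J6', 'J4', 'J3']
Group 2 (M1>M2, sort desc M2): ['J1', 'J2']
Sequence: J5 → J6 → J4 → J3 → J1 → J2
Makespan calculation:
  J5: M1 done=4, M2 done=24
  J6: M1 done=9, M2 done=42
  J4: M1 done=15, M2 done=59
  J3: M1 done=23, M2 done=70
  J1: M1 done=39, M2 done=78
  J2: M1 done=59, M2 done=79
= Sequence: J5 → J6 → J4 → J3 → J1 → J2, Makespan: 79


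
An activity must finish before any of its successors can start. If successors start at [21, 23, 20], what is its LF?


LF = min of all successor start times
Successors start at: [21, 23, 20]
LF = min(21, 23, 20)
= 20


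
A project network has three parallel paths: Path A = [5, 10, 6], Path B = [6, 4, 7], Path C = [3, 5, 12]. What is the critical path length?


Path A: 5 + 10 + 6 = 21
Path B: 6 + 4 + 7 = 17
Path C: 3 + 5 + 12 = 20
Critical path = longest = max(21, 17, 20)
= 21 (Path A)


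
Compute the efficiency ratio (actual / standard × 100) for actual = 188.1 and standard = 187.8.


Efficiency = (actual / standard) × 100
= (188.1 / 187.8) × 100
= 100.2%


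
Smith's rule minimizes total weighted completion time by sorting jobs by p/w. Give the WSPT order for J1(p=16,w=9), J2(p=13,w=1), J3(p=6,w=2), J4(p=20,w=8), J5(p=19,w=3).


WSPT (Smith's rule): sort by p/w ascending
  J1: p/w = 16/9 = 1.778
  J4: p/w = 20/8 = 2.500
  J3: p/w = 6/2 = 3.000
  J5: p/w = 19/3 = 6.333
  J2: p/w = 13/1 = 13.000
Order: J1 → J4 → J3 → J5 → J2


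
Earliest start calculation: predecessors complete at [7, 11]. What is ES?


ES = max of all predecessor completion times
Predecessors: [7, 11]
ES = max(7, 11)
= 11


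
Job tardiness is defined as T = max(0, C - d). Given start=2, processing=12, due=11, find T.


Completion = start + processing = 2 + 12 = 14
Tardiness = max(0, C - d) = max(0, 14 - 11)
= max(0, 3)
= 3


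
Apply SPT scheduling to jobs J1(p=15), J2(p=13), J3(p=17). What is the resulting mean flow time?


SPT order: J2 → J1 → J3
Completion times:
  J2: C=13
  J1: C=28
  J3: C=45
Sum = 86, n = 3
Mean flow = 86/3
= 28.67


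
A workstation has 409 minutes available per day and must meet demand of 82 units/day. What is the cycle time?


Cycle time = available time / demand
= 409 / 82
= 4.99 min/unit


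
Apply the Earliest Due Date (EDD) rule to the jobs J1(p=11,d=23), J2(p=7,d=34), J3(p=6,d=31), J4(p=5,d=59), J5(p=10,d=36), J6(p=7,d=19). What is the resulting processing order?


EDD: sort by earliest due date
  J6: d=19, p=7
  J1: d=23, p=11
  J3: d=31, p=6
  J2: d=34, p=7
  J5: d=36, p=10
  J4: d=59, p=5
Order: J6 → J1 → J3 → J2 → J5 → J4


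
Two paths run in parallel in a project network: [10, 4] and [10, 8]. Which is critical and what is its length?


Path A: 10 + 4 = 14
Path B: 10 + 8 = 18
Critical path = longest = max(14, 18)
= 18 (Path B)


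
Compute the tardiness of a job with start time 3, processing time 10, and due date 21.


Completion = start + processing = 3 + 10 = 13
Tardiness = max(0, C - d) = max(0, 13 - 21)
= max(0, -8)
= 0


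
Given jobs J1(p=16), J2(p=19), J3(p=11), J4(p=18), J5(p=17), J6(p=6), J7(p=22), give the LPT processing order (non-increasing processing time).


LPT: sort by longest processing time first
  J7: p=22
  J2: p=19
  J4: p=18
  J5: p=17
  J1: p=16
  J3: p=11
  J6: p=6
Order: J7 → J2 → J4 → J5 → J1 → J3 → J6


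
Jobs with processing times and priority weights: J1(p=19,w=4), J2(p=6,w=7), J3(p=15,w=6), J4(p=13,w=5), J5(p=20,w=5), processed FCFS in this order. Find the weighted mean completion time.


Completion times:
  J1: C=19, w×C=4×19=76
  J2: C=25, w×C=7×25=175
  J3: C=40, w×C=6×40=240
  J4: C=53, w×C=5×53=265
  J5: C=73, w×C=5×73=365
Sum w×C = 1121
Sum w = 27
Weighted avg = 1121/27
= 41.52


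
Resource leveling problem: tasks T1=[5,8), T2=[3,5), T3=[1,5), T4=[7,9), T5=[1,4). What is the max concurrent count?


Check each time point for overlaps:
  t=3: 3 tasks active (T2, T3, T5)
Max concurrent = 3


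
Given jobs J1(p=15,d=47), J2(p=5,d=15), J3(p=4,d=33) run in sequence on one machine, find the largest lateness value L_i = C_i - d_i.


Lateness per job (L = C - d):
  J1: C=15, d=47, L=-32
  J2: C=20, d=15, L=5
  J3: C=24, d=33, L=-9
Lmax = max(-32, 5, -9)
= 5


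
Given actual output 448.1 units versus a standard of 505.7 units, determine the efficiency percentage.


Efficiency = (actual / standard) × 100
= (448.1 / 505.7) × 100
= 88.6%


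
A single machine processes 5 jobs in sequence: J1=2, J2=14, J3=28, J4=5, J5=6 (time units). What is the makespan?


Sequential makespan: sum all processing times
= 2 + 14 + 28 + 5 + 6
= 55 time units


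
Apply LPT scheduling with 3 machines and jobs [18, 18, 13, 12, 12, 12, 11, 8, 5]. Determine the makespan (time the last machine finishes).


Jobs (LPT sorted): [18, 18, 13, 12, 12, 12, 11, 8, 5]
Machines: 3
  J=18 → Machine 1 (load: 0+18=18)
  J=18 → Machine 2 (load: 0+18=18)
  J=13 → Machine 3 (load: 0+13=13)
  J=12 → Machine 3 (load: 13+12=25)
  J=12 → Machine 1 (load: 18+12=30)
  J=12 → Machine 2 (load: 18+12=30)
  J=11 → Machine 3 (load: 25+11=36)
  J=8 → Machine 1 (load: 30+8=38)
  J=5 → Machine 2 (load: 30+5=35)
Machine loads: [38, 35, 36]
Makespan = max = 38 time units


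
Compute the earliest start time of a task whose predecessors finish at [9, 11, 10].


ES = max of all predecessor completion times
Predecessors: [9, 11, 10]
ES = max(9, 11, 10)
= 11


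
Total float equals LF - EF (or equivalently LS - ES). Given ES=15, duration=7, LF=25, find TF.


EF = ES + duration = 15 + 7 = 22
LS = LF - duration = 25 - 7 = 18
Total Float = LF - EF = 25 - 22
(or LS - ES = 18 - 15)
= 3


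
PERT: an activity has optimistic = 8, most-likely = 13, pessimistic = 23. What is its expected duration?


te = (o + 4m + p) / 6
= (8 + 4×13 + 23) / 6
= (8 + 52 + 23) / 6
= 83 / 6
= 13.83


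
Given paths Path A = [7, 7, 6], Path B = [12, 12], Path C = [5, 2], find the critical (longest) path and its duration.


Path A: 7 + 7 + 6 = 20
Path B: 12 + 12 = 24
Path C: 5 + 2 = 7
Critical path = longest = max(20, 24, 7)
= 24 (Path B)


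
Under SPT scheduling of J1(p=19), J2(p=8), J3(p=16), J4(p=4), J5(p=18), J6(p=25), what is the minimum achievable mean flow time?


SPT order: J4 → J2 → J3 → J5 → J1 → J6
Completion times:
  J4: C=4
  J2: C=12
  J3: C=28
  J5: C=46
  J1: C=65
  J6: C=90
Sum = 245, n = 6
Mean flow = 245/6
= 40.83


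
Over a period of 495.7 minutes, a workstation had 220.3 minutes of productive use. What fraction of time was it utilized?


Utilization = busy / total × 100
= 220.3 / 495.7 × 100
= 44.4%


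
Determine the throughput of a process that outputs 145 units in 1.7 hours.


Throughput = units / time
= 145 / 1.7
= 85.3 units/hour


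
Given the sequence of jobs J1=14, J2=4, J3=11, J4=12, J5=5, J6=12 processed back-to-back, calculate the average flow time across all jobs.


Completion times:
  J1: completes at 14
  J2: completes at 18
  J3: completes at 29
  J4: completes at 41
  J5: completes at 46
  J6: completes at 58
Sum = 206
Average = 206/6
= 34.33


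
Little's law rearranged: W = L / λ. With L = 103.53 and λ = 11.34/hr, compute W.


Little's law: L = λW → W = L / λ
= 103.53 / 11.34
= 9.13 hours


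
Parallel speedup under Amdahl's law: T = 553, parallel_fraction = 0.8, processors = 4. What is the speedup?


Amdahl's law: T_p = T × ((1-p) + p/N)
= 553 × ((1-0.8) + 0.8/4)
= 553 × (0.20 + 0.2000)
= 553 × 0.4000
= 221.20
Speedup = 553/221.20
= 2.50×


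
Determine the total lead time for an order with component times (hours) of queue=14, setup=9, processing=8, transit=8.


Lead time = queue + setup + processing + transit
= 14 + 9 + 8 + 8
= 39 hours


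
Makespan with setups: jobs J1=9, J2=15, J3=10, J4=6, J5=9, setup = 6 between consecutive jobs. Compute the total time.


Makespan = Σ processing + (n-1) × setup
= (9 + 15 + 10 + 6 + 9) + (5-1)×6
= 49 + 24
= 73 time units


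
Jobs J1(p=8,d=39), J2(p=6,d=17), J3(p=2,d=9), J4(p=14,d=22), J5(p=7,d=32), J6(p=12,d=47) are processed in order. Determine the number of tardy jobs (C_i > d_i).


Completion vs due date:
  J1: C=8, d=39 → on time
  J2: C=14, d=17 → on time
  J3: C=16, d=9 → TARDY
  J4: C=30, d=22 → TARDY
  J5: C=37, d=32 → TARDY
  J6: C=49, d=47 → TARDY
Tardy jobs: J3, J4, J5, J6
Count = 4


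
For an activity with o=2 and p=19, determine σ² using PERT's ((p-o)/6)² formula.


σ² = ((p - o) / 6)² = (p - o)² / 36
= (19 - 2)² / 36
= 17² / 36
= 289 / 36
= 8.0278


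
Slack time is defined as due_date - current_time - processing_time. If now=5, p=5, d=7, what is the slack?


Slack = due - current_time - processing
= 7 - 5 - 5
= -3


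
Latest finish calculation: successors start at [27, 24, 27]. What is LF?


LF = min of all successor start times
Successors start at: [27, 24, 27]
LF = min(27, 24, 27)
= 24


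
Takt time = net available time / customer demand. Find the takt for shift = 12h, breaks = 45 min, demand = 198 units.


Available = 12×60 - 45 = 675 min
Takt time = 675 / 198
= 3.41 min/unit


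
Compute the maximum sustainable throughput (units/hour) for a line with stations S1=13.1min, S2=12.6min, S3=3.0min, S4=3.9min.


Bottleneck = longest station time
Station times: [13.1, 12.6, 3.0, 3.9]
Max = 13.1 min
Rate = 60 / 13.1
= 4.58 units/hour (bottleneck: 13.1min)


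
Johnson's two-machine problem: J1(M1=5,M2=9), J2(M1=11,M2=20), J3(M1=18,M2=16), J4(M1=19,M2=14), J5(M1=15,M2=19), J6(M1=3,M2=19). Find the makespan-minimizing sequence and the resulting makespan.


Johnson's rule:
Group 1 (M1≤M2, sort by M1): ['J6', 'J1', 'J2', 'J5']
Group 2 (M1>M2, sort desc M2): ['J3', 'J4']
Sequence: J6 → J1 → J2 → J5 → J3 → J4
Makespan calculation:
  J6: M1 done=3, M2 done=22
  J1: M1 done=8, M2 done=31
  J2: M1 done=19, M2 done=51
  J5: M1 done=34, M2 done=70
  J3: M1 done=52, M2 done=86
  J4: M1 done=71, M2 done=100
= Sequence: J6 → J1 → J2 → J5 → J3 → J4, Makespan: 100


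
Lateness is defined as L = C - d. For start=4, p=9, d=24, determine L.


Completion = 4 + 9 = 13
Lateness = C - d = 13 - 24
= -11


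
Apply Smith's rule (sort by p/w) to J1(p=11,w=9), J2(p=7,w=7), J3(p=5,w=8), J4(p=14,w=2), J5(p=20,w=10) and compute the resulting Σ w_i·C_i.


WSPT order (by p/w): J3 → J2 → J1 → J5 → J4
  J3: C=5, w·C=8×5=40
  J2: C=12, w·C=7×12=84
  J1: C=23, w·C=9×23=207
  J5: C=43, w·C=10×43=430
  J4: C=57, w·C=2×57=114
Σ w·C = 875
= 875


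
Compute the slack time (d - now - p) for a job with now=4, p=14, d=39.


Slack = due - current_time - processing
= 39 - 4 - 14
= 21


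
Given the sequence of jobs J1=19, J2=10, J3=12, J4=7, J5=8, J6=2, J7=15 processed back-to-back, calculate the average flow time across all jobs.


Completion times:
  J1: completes at 19
  J2: completes at 29
  J3: completes at 41
  J4: completes at 48
  J5: completes at 56
  J6: completes at 58
  J7: completes at 73
Sum = 324
Average = 324/7
= 46.29


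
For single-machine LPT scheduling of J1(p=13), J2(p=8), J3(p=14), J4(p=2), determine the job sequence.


LPT: sort by longest processing time first
  J3: p=14
  J1: p=13
  J2: p=8
  J4: p=2
Order: J3 → J1 → J2 → J4


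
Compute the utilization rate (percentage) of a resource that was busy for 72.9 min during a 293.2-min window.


Utilization = busy / total × 100
= 72.9 / 293.2 × 100
= 24.9%


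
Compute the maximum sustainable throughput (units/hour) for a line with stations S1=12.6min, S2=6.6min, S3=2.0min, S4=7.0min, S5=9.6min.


Bottleneck = longest station time
Station times: [12.6, 6.6, 2.0, 7.0, 9.6]
Max = 12.6 min
Rate = 60 / 12.6
= 4.76 units/hour (bottleneck: 12.6min)


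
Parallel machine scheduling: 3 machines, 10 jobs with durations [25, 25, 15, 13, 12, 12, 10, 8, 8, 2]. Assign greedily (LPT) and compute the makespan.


Jobs (LPT sorted): [25, 25, 15, 13, 12, 12, 10, 8, 8, 2]
Machines: 3
  J=25 → Machine 1 (load: 0+25=25)
  J=25 → Machine 2 (load: 0+25=25)
  J=15 → Machine 3 (load: 0+15=15)
  J=13 → Machine 3 (load: 15+13=28)
  J=12 → Machine 1 (load: 25+12=37)
  J=12 → Machine 2 (load: 25+12=37)
  J=10 → Machine 3 (load: 28+10=38)
  J=8 → Machine 1 (load: 37+8=45)
  J=8 → Machine 2 (load: 37+8=45)
  J=2 → Machine 3 (load: 38+2=40)
Machine loads: [45, 45, 40]
Makespan = max = 45 time units


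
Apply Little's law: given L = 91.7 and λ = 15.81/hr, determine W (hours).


Little's law: L = λW → W = L / λ
= 91.7 / 15.81
= 5.80 hours


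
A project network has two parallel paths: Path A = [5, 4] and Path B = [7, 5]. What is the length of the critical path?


Path A: 5 + 4 = 9
Path B: 7 + 5 = 12
Critical path = longest = max(9, 12)
= 12 (Path B)


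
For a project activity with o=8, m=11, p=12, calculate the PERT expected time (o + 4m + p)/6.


te = (o + 4m + p) / 6
= (8 + 4×11 + 12) / 6
= (8 + 44 + 12) / 6
= 64 / 6
= 10.67


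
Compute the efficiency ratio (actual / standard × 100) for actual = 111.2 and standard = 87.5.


Efficiency = (actual / standard) × 100
= (111.2 / 87.5) × 100
= 127.1%


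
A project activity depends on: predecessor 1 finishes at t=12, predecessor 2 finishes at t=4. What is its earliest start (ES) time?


ES = max of all predecessor completion times
Predecessors: [12, 4]
ES = max(12, 4)
= 12


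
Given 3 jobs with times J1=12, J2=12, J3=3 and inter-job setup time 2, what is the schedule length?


Makespan = Σ processing + (n-1) × setup
= (12 + 12 + 3) + (3-1)×2
= 27 + 4
= 31 time units


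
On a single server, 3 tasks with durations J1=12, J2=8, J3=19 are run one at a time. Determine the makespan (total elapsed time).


Sequential makespan: sum all processing times
= 12 + 8 + 19
= 39 time units


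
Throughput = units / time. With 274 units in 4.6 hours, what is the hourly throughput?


Throughput = units / time
= 274 / 4.6
= 59.6 units/hour


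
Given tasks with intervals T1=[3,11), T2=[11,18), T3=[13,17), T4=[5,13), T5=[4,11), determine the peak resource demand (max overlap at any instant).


Check each time point for overlaps:
  t=5: 3 tasks active (T1, T4, T5)
Max concurrent = 3


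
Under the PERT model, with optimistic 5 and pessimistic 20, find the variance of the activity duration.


σ² = ((p - o) / 6)² = (p - o)² / 36
= (20 - 5)² / 36
= 15² / 36
= 225 / 36
= 6.2500


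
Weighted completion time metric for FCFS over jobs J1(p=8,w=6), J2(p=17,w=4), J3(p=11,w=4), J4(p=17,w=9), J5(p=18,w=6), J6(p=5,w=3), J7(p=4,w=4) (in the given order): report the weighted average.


Completion times:
  J1: C=8, w×C=6×8=48
  J2: C=25, w×C=4×25=100
  J3: C=36, w×C=4×36=144
  J4: C=53, w×C=9×53=477
  J5: C=71, w×C=6×71=426
  J6: C=76, w×C=3×76=228
  J7: C=80, w×C=4×80=320
Sum w×C = 1743
Sum w = 36
Weighted avg = 1743/36
= 48.42


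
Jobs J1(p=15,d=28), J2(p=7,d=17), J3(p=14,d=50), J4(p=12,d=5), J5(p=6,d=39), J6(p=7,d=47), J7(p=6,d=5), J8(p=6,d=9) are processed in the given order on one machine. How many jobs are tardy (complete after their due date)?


Completion vs due date:
  J1: C=15, d=28 → on time
  J2: C=22, d=17 → TARDY
  J3: C=36, d=50 → on time
  J4: C=48, d=5 → TARDY
  J5: C=54, d=39 → TARDY
  J6: C=61, d=47 → TARDY
  J7: C=67, d=5 → TARDY
  J8: C=73, d=9 → TARDY
Tardy jobs: J2, J4, J5, J6, J7, J8
Count = 6


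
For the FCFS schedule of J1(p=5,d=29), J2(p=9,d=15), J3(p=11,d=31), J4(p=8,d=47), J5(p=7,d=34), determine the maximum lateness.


Lateness per job (L = C - d):
  J1: C=5, d=29, L=-24
  J2: C=14, d=15, L=-1
  J3: C=25, d=31, L=-6
  J4: C=33, d=47, L=-14
  J5: C=40, d=34, L=6
Lmax = max(-24, -1, -6, -14, 6)
= 6


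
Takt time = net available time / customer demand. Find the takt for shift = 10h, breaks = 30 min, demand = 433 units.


Available = 10×60 - 30 = 570 min
Takt time = 570 / 433
= 1.32 min/unit


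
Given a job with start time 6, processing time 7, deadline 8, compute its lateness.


Completion = 6 + 7 = 13
Lateness = C - d = 13 - 8
= 5


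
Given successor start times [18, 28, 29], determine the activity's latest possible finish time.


LF = min of all successor start times
Successors start at: [18, 28, 29]
LF = min(18, 28, 29)
= 18


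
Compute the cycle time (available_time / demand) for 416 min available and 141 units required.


Cycle time = available time / demand
= 416 / 141
= 2.95 min/unit


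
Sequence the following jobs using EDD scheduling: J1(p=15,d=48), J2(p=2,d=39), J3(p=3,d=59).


EDD: sort by earliest due date
  J2: d=39, p=2
  J1: d=48, p=15
  J3: d=59, p=3
Order: J2 → J1 → J3


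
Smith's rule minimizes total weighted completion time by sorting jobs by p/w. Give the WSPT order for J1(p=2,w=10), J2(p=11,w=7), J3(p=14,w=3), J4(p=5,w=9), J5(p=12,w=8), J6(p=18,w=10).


WSPT (Smith's rule): sort by p/w ascending
  J1: p/w = 2/10 = 0.200
  J4: p/w = 5/9 = 0.556
  J5: p/w = 12/8 = 1.500
  J2: p/w = 11/7 = 1.571
  J6: p/w = 18/10 = 1.800
  J3: p/w = 14/3 = 4.667
Order: J1 → J4 → J5 → J2 → J6 → J3


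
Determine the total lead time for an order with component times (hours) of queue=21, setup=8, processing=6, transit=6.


Lead time = queue + setup + processing + transit
= 21 + 8 + 6 + 6
= 41 hours


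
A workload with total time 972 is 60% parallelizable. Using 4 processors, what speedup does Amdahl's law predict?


Amdahl's law: T_p = T × ((1-p) + p/N)
= 972 × ((1-0.6) + 0.6/4)
= 972 × (0.40 + 0.1500)
= 972 × 0.5500
= 534.60
Speedup = 972/534.60
= 1.82×


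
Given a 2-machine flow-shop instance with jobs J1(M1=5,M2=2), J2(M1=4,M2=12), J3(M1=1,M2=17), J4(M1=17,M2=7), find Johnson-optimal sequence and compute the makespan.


Johnson's rule:
Group 1 (M1≤M2, sort by M1): ['J3', 'J2']
Group 2 (M1>M2, sort desc M2): ['J4', 'J1']
Sequence: J3 → J2 → J4 → J1
Makespan calculation:
  J3: M1 done=1, M2 done=18
  J2: M1 done=5, M2 done=30
  J4: M1 done=22, M2 done=37
  J1: M1 done=27, M2 done=39
= Sequence: J3 → J2 → J4 → J1, Makespan: 39


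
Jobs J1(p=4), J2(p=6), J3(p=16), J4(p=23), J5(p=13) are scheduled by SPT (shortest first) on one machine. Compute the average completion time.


SPT order: J1 → J2 → J5 → J3 → J4
Completion times:
  J1: C=4
  J2: C=10
  J5: C=23
  J3: C=39
  J4: C=62
Sum = 138, n = 5
Mean flow = 138/5
= 27.60


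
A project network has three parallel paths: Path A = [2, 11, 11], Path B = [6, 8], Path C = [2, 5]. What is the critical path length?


Path A: 2 + 11 + 11 = 24
Path B: 6 + 8 = 14
Path C: 2 + 5 = 7
Critical path = longest = max(24, 14, 7)
= 24 (Path A)


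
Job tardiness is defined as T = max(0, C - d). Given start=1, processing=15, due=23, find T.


Completion = start + processing = 1 + 15 = 16
Tardiness = max(0, C - d) = max(0, 16 - 23)
= max(0, -7)
= 0


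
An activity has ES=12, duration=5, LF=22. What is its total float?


EF = ES + duration = 12 + 5 = 17
LS = LF - duration = 22 - 5 = 17
Total Float = LF - EF = 22 - 17
(or LS - ES = 17 - 12)
= 5


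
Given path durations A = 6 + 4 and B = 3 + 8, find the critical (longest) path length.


Path A: 6 + 4 = 10
Path B: 3 + 8 = 11
Critical path = longest = max(10, 11)
= 11 (Path B)


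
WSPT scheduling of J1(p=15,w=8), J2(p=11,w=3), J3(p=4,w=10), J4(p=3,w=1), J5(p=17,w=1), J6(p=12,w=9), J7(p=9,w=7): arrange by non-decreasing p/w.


WSPT (Smith's rule): sort by p/w ascending
  J3: p/w = 4/10 = 0.400
  J7: p/w = 9/7 = 1.286
  J6: p/w = 12/9 = 1.333
  J1: p/w = 15/8 = 1.875
  J4: p/w = 3/1 = 3.000
  J2: p/w = 11/3 = 3.667
  J5: p/w = 17/1 = 17.000
Order: J3 → J7 → J6 → J1 → J4 → J2 → J5


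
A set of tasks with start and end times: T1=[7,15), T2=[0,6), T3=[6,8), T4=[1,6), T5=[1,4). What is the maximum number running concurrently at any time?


Check each time point for overlaps:
  t=1: 3 tasks active (T2, T4, T5)
Max concurrent = 3


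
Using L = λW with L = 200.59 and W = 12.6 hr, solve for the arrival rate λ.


Little's law: L = λW → λ = L / W
= 200.59 / 12.6
= 15.92 per hour


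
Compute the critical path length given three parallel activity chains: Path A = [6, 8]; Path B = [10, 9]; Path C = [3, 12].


Path A: 6 + 8 = 14
Path B: 10 + 9 = 19
Path C: 3 + 12 = 15
Critical path = longest = max(14, 19, 15)
= 19 (Path B)


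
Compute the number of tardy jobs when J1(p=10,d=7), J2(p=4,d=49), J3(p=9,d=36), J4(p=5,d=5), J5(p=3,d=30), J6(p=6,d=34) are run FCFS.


Completion vs due date:
  J1: C=10, d=7 → TARDY
  J2: C=14, d=49 → on time
  J3: C=23, d=36 → on time
  J4: C=28, d=5 → TARDY
  J5: C=31, d=30 → TARDY
  J6: C=37, d=34 → TARDY
Tardy jobs: J1, J4, J5, J6
Count = 4


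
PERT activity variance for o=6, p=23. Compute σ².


σ² = ((p - o) / 6)² = (p - o)² / 36
= (23 - 6)² / 36
= 17² / 36
= 289 / 36
= 8.0278


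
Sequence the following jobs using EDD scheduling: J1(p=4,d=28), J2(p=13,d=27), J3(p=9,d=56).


EDD: sort by earliest due date
  J2: d=27, p=13
  J1: d=28, p=4
  J3: d=56, p=9
Order: J2 → J1 → J3


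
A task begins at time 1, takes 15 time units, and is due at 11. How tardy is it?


Completion = start + processing = 1 + 15 = 16
Tardiness = max(0, C - d) = max(0, 16 - 11)
= max(0, 5)
= 5


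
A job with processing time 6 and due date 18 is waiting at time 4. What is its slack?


Slack = due - current_time - processing
= 18 - 4 - 6
= 8


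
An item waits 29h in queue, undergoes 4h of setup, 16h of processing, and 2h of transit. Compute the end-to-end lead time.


Lead time = queue + setup + processing + transit
= 29 + 4 + 16 + 2
= 51 hours


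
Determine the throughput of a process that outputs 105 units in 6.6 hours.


Throughput = units / time
= 105 / 6.6
= 15.9 units/hour


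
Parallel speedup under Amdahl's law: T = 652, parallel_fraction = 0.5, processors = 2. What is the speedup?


Amdahl's law: T_p = T × ((1-p) + p/N)
= 652 × ((1-0.5) + 0.5/2)
= 652 × (0.50 + 0.2500)
= 652 × 0.7500
= 489.00
Speedup = 652/489.00
= 1.33×


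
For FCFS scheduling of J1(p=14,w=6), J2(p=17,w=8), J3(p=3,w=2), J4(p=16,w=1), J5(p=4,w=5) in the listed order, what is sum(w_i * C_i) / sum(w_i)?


Completion times:
  J1: C=14, w×C=6×14=84
  J2: C=31, w×C=8×31=248
  J3: C=34, w×C=2×34=68
  J4: C=50, w×C=1×50=50
  J5: C=54, w×C=5×54=270
Sum w×C = 720
Sum w = 22
Weighted avg = 720/22
= 32.73


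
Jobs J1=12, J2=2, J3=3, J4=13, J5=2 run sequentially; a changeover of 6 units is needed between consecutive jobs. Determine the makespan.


Makespan = Σ processing + (n-1) × setup
= (12 + 2 + 3 + 13 + 2) + (5-1)×6
= 32 + 24
= 56 time units


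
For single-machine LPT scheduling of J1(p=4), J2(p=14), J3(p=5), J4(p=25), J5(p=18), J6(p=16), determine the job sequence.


LPT: sort by longest processing time first
  J4: p=25
  J5: p=18
  J6: p=16
  J2: p=14
  J3: p=5
  J1: p=4
Order: J4 → J5 → J6 → J2 → J3 → J1


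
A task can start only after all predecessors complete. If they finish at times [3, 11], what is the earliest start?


ES = max of all predecessor completion times
Predecessors: [3, 11]
ES = max(3, 11)
= 11


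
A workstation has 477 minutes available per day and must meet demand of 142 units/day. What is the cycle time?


Cycle time = available time / demand
= 477 / 142
= 3.36 min/unit


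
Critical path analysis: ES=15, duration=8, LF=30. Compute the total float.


EF = ES + duration = 15 + 8 = 23
LS = LF - duration = 30 - 8 = 22
Total Float = LF - EF = 30 - 23
(or LS - ES = 22 - 15)
= 7


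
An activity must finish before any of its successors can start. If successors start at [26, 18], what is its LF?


LF = min of all successor start times
Successors start at: [26, 18]
LF = min(26, 18)
= 18


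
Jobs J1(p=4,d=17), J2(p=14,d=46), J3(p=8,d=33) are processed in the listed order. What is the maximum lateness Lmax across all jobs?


Lateness per job (L = C - d):
  J1: C=4, d=17, L=-13
  J2: C=18, d=46, L=-28
  J3: C=26, d=33, L=-7
Lmax = max(-13, -28, -7)
= -7


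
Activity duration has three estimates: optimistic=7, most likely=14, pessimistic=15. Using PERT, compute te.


te = (o + 4m + p) / 6
= (7 + 4×14 + 15) / 6
= (7 + 56 + 15) / 6
= 78 / 6
= 13.00


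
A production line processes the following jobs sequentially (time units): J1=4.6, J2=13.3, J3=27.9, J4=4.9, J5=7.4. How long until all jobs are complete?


Sequential makespan: sum all processing times
= 4.6 + 13.3 + 27.9 + 4.9 + 7.4
= 58.1 time units


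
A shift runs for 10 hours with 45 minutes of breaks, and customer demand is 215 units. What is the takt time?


Available = 10×60 - 45 = 555 min
Takt time = 555 / 215
= 2.58 min/unit


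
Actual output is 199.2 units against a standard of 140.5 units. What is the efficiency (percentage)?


Efficiency = (actual / standard) × 100
= (199.2 / 140.5) × 100
= 141.8%


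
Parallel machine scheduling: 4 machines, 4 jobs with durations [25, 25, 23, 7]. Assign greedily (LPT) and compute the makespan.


Jobs (LPT sorted): [25, 25, 23, 7]
Machines: 4
  J=25 → Machine 1 (load: 0+25=25)
  J=25 → Machine 2 (load: 0+25=25)
  J=23 → Machine 3 (load: 0+23=23)
  J=7 → Machine 4 (load: 0+7=7)
Machine loads: [25, 25, 23, 7]
Makespan = max = 25 time units


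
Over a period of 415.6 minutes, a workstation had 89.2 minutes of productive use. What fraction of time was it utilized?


Utilization = busy / total × 100
= 89.2 / 415.6 × 100
= 21.5%


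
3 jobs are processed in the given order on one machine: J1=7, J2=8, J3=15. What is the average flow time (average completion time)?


Completion times:
  J1: completes at 7
  J2: completes at 15
  J3: completes at 30
Sum = 52
Average = 52/3
= 17.33


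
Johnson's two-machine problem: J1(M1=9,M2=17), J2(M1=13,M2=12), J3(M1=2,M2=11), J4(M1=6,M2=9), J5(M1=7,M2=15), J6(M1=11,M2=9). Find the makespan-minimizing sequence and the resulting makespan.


Johnson's rule:
Group 1 (M1≤M2, sort by M1): ['J3', 'J4', 'J5', 'J1']
Group 2 (M1>M2, sort desc M2): ['J2', 'J6']
Sequence: J3 → J4 → J5 → J1 → J2 → J6
Makespan calculation:
  J3: M1 done=2, M2 done=13
  J4: M1 done=8, M2 done=22
  J5: M1 done=15, M2 done=37
  J1: M1 done=24, M2 done=54
  J2: M1 done=37, M2 done=66
  J6: M1 done=48, M2 done=75
= Sequence: J3 → J4 → J5 → J1 → J2 → J6, Makespan: 75
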